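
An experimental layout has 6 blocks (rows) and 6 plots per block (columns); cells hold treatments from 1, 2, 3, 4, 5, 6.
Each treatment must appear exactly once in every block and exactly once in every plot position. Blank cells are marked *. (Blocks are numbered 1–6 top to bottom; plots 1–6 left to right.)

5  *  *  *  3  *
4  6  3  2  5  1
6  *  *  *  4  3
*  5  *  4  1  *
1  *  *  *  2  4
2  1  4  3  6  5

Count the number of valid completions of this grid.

3

Block 1, plot 2: eliminating its block and plot leaves {2, 4}.
Block 1, plot 3: eliminating its block and plot leaves {1, 2, 6}.
Block 1, plot 4: eliminating its block and plot leaves {1, 6}.
Block 1, plot 6: eliminating its block and plot leaves {2, 6}.
Block 3, plot 2: eliminating its block and plot leaves {2}.
Block 3, plot 3: eliminating its block and plot leaves {1, 2, 5}.
Block 3, plot 4: eliminating its block and plot leaves {1, 5}.
Block 4, plot 1: eliminating its block and plot leaves {3}.
Block 4, plot 3: eliminating its block and plot leaves {2, 6}.
Block 4, plot 6: eliminating its block and plot leaves {2, 6}.
Block 5, plot 2: eliminating its block and plot leaves {3}.
Block 5, plot 3: eliminating its block and plot leaves {5, 6}.
Block 5, plot 4: eliminating its block and plot leaves {5, 6}.
Enumerating the assignments across these blanks that avoid any block or plot repeat gives 3 completions.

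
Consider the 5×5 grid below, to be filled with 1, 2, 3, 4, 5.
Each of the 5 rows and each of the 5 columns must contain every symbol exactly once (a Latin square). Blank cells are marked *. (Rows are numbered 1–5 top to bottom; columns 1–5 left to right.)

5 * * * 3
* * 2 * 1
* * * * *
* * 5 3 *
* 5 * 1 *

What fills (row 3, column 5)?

Row 3, column 5 is narrowed to {2, 4, 5}.
If it were 2, then row 5, column 5 would be left with no valid symbol.
If it were 4, then row 5, column 5 would be left with no valid symbol.
So row 3, column 5 must be 5.

5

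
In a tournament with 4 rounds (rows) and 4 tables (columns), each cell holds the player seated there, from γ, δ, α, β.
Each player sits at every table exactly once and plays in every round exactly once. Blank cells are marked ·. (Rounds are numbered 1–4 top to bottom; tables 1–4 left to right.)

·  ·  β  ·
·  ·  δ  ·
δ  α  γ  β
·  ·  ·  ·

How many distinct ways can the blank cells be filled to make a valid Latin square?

4

Round 1, table 1: eliminating its round and table leaves {γ, α}.
Round 1, table 2: eliminating its round and table leaves {γ, δ}.
Round 1, table 4: eliminating its round and table leaves {γ, δ, α}.
Round 2, table 1: eliminating its round and table leaves {γ, α, β}.
Round 2, table 2: eliminating its round and table leaves {γ, β}.
Round 2, table 4: eliminating its round and table leaves {γ, α}.
Round 4, table 1: eliminating its round and table leaves {γ, α, β}.
Round 4, table 2: eliminating its round and table leaves {γ, δ, β}.
Round 4, table 3: eliminating its round and table leaves {α}.
Round 4, table 4: eliminating its round and table leaves {γ, δ, α}.
Enumerating the assignments across these blanks that avoid any round or table repeat gives 4 completions.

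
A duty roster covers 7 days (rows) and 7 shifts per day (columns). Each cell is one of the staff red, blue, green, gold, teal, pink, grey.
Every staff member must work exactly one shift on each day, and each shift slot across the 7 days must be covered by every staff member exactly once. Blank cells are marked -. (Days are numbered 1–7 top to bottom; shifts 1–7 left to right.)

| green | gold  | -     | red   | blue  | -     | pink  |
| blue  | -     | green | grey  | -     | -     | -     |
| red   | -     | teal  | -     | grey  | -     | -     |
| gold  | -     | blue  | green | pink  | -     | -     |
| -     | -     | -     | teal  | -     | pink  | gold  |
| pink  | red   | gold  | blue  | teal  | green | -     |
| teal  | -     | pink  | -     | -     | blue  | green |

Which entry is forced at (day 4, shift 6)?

Day 1, shift 3: day 1 has {red, blue, green, gold, pink} and shift 3 has {blue, green, gold, teal, pink}, leaving only grey.
Day 1, shift 6: day 1 has {red, blue, green, gold, pink, grey} and shift 6 has {blue, green, pink}, leaving only teal.
Day 3, shift 6: day 3 has {red, teal, grey} and shift 6 has {blue, green, teal, pink}, leaving only gold.
Day 2, shift 6: day 2 has {blue, green, grey} and shift 6 has {blue, green, gold, teal, pink}, leaving only red.
Day 4 already has {blue, green, gold, pink} and shift 6 already has {red, blue, green, gold, teal, pink}, so day 4, shift 6 must be grey.

grey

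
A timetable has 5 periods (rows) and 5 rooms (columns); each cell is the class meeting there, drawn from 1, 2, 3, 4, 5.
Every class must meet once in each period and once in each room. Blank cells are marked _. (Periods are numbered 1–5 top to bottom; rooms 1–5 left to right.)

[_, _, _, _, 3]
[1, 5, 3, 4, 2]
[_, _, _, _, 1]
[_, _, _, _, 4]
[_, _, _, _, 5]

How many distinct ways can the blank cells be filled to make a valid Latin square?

56

Period 1, room 1: eliminating its period and room leaves {2, 4, 5}.
Period 1, room 2: eliminating its period and room leaves {1, 2, 4}.
Period 1, room 3: eliminating its period and room leaves {1, 2, 4, 5}.
Period 1, room 4: eliminating its period and room leaves {1, 2, 5}.
Period 3, room 1: eliminating its period and room leaves {2, 3, 4, 5}.
Period 3, room 2: eliminating its period and room leaves {2, 3, 4}.
Period 3, room 3: eliminating its period and room leaves {2, 4, 5}.
Period 3, room 4: eliminating its period and room leaves {2, 3, 5}.
Period 4, room 1: eliminating its period and room leaves {2, 3, 5}.
Period 4, room 2: eliminating its period and room leaves {1, 2, 3}.
Period 4, room 3: eliminating its period and room leaves {1, 2, 5}.
Period 4, room 4: eliminating its period and room leaves {1, 2, 3, 5}.
Period 5, room 1: eliminating its period and room leaves {2, 3, 4}.
Period 5, room 2: eliminating its period and room leaves {1, 2, 3, 4}.
Period 5, room 3: eliminating its period and room leaves {1, 2, 4}.
Period 5, room 4: eliminating its period and room leaves {1, 2, 3}.
Enumerating the assignments across these blanks that avoid any period or room repeat gives 56 completions.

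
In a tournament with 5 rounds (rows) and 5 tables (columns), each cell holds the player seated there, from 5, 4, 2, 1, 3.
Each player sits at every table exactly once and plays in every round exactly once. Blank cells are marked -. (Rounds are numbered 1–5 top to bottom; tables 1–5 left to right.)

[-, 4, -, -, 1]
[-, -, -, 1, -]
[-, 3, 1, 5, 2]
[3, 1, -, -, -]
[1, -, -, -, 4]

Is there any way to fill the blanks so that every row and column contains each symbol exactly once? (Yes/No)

No round or table among the givens repeats a symbol, and propagating forced cells runs into no contradiction.
One valid completion exists (for instance, 2 4 5 3 1 / 5 2 4 1 3 / 4 3 1 5 2 / 3 1 2 4 5 / 1 5 3 2 4).

Yes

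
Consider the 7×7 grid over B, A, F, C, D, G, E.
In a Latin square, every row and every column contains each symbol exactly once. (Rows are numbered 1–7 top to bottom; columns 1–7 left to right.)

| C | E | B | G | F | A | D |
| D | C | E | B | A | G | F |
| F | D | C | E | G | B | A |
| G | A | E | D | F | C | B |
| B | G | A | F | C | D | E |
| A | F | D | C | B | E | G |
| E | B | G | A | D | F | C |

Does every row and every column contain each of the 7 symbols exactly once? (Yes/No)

No

Every row is a permutation, but column 5 contains F twice (at rows 1 and 4).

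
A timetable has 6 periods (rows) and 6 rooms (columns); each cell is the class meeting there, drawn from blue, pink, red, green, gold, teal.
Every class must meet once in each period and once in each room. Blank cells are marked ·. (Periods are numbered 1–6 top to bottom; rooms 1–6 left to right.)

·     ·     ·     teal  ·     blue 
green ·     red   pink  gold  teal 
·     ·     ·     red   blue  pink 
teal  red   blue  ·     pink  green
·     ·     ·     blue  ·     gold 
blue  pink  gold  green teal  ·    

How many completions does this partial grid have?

3

Period 1, room 1: eliminating its period and room leaves {pink, red, gold}.
Period 1, room 2: eliminating its period and room leaves {green, gold}.
Period 1, room 3: eliminating its period and room leaves {pink, green}.
Period 1, room 5: eliminating its period and room leaves {red, green}.
Period 2, room 2: eliminating its period and room leaves {blue}.
Period 3, room 1: eliminating its period and room leaves {gold}.
Period 3, room 2: eliminating its period and room leaves {green, gold, teal}.
Period 3, room 3: eliminating its period and room leaves {green, teal}.
Period 4, room 4: eliminating its period and room leaves {gold}.
Period 5, room 1: eliminating its period and room leaves {pink, red}.
Period 5, room 2: eliminating its period and room leaves {green, teal}.
Period 5, room 3: eliminating its period and room leaves {pink, green, teal}.
Period 5, room 5: eliminating its period and room leaves {red, green}.
Period 6, room 6: eliminating its period and room leaves {red}.
Enumerating the assignments across these blanks that avoid any period or room repeat gives 3 completions.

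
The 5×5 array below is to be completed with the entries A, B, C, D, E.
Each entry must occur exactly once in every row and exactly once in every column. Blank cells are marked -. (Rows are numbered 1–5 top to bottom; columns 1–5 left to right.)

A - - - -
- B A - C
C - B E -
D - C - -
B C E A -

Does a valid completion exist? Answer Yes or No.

No row or column among the givens repeats a symbol, and propagating forced cells runs into no contradiction.
One valid completion exists (for instance, A E D C B / E B A D C / C D B E A / D A C B E / B C E A D).

Yes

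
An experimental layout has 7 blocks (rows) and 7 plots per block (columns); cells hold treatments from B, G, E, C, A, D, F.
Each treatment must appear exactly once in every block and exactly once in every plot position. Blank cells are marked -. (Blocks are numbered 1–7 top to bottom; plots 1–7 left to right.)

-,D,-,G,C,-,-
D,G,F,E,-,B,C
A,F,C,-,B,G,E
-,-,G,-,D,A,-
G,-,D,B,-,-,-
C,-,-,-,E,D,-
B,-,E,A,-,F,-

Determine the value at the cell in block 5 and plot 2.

Block 1, plot 6: block 1 has {G, C, D} and plot 6 has {B, G, A, D, F}, leaving only E.
Block 1, plot 1: block 1 has {G, E, C, D} and plot 1 has {B, G, C, A, D}, leaving only F.
Block 2, plot 5: block 2 has {B, G, E, C, D, F} and plot 5 has {B, E, C, D}, leaving only A.
Block 3, plot 4: block 3 has {B, G, E, C, A, F} and plot 4 has {B, G, E, A}, leaving only D.
Block 4, plot 1: block 4 has {G, A, D} and plot 1 has {B, G, C, A, D, F}, leaving only E.
Block 5, plot 5: block 5 has {B, G, D} and plot 5 has {B, E, C, A, D}, leaving only F.
Block 5, plot 6: block 5 has {B, G, D, F} and plot 6 has {B, G, E, A, D, F}, leaving only C.
Block 5, plot 7: block 5 has {B, G, C, D, F} and plot 7 has {E, C}, leaving only A.
Block 5 already has {B, G, C, A, D, F} and plot 2 already has {G, D, F}, so block 5, plot 2 must be E.

E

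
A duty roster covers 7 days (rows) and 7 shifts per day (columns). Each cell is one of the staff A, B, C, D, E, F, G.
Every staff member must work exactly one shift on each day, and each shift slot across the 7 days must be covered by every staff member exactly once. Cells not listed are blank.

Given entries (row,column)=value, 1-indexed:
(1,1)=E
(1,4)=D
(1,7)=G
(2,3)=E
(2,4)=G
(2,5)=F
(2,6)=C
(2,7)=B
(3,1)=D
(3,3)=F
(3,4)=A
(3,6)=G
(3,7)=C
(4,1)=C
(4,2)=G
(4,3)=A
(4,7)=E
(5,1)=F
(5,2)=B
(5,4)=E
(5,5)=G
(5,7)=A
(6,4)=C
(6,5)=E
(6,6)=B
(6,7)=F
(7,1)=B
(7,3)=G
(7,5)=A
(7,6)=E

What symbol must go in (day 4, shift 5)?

D

Day 2, shift 1: day 2 has {B, C, E, F, G} and shift 1 has {B, C, D, E, F}, leaving only A.
Day 2, shift 2: day 2 has {A, B, C, E, F, G} and shift 2 has {B, G}, leaving only D.
Day 3, shift 2: day 3 has {A, C, D, F, G} and shift 2 has {B, D, G}, leaving only E.
Day 3, shift 5: day 3 has {A, C, D, E, F, G} and shift 5 has {A, E, F, G}, leaving only B.
Day 4 already has {A, C, E, G} and shift 5 already has {A, B, E, F, G}, so day 4, shift 5 must be D.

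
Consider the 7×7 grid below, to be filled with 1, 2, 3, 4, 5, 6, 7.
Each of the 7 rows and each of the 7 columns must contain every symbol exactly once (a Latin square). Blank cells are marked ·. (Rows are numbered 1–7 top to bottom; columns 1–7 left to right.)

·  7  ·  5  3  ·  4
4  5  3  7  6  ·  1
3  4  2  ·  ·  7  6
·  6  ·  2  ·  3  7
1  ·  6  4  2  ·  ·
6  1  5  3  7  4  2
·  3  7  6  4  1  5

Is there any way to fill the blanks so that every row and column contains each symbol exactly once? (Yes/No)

Row 5, column 2: row 5 together with column 2 already contain {1, 2, 3, 4, 5, 6, 7} — every symbol — so nothing can go there. The grid has no valid completion.

No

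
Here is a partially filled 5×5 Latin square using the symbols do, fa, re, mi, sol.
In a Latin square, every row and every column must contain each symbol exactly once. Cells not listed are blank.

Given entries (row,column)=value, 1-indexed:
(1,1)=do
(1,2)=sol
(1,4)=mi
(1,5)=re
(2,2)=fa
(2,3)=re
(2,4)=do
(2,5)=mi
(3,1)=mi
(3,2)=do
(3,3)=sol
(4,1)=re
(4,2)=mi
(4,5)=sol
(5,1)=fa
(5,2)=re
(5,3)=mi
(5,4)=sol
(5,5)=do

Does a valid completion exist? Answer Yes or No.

Yes

No row or column among the givens repeats a symbol, and propagating forced cells runs into no contradiction.
One valid completion exists (for instance, do sol fa mi re / sol fa re do mi / mi do sol re fa / re mi do fa sol / fa re mi sol do).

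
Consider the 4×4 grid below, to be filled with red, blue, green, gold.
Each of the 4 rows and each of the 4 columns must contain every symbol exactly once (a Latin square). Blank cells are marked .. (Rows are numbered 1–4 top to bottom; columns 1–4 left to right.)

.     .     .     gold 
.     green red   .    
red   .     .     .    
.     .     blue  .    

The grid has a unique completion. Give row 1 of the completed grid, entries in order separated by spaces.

blue red green gold

Row 1, column 3: row 1 has {gold} and column 3 has {red, blue}, leaving only green.
Row 1, column 1: row 1 has {green, gold} and column 1 has {red}, leaving only blue.
Row 1, column 2: row 1 has {blue, green, gold} and column 2 has {green}, leaving only red.
So row 1 reads: blue red green gold.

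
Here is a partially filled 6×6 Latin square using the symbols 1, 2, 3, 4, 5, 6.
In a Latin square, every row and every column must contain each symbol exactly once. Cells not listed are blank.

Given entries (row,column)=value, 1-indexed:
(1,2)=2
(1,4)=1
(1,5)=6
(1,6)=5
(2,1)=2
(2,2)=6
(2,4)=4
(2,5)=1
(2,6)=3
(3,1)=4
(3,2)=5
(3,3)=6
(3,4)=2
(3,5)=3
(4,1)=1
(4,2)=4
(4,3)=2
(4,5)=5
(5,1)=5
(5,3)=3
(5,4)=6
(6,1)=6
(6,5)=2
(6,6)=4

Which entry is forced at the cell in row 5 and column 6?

Row 1, column 1: row 1 has {1, 2, 5, 6} and column 1 has {1, 2, 4, 5, 6}, leaving only 3.
Row 1, column 3: row 1 has {1, 2, 3, 5, 6} and column 3 has {2, 3, 6}, leaving only 4.
Row 2, column 3: row 2 has {1, 2, 3, 4, 6} and column 3 has {2, 3, 4, 6}, leaving only 5.
Row 3, column 6: row 3 has {2, 3, 4, 5, 6} and column 6 has {3, 4, 5}, leaving only 1.
Row 5 already has {3, 5, 6} and column 6 already has {1, 3, 4, 5}, so row 5, column 6 must be 2.

2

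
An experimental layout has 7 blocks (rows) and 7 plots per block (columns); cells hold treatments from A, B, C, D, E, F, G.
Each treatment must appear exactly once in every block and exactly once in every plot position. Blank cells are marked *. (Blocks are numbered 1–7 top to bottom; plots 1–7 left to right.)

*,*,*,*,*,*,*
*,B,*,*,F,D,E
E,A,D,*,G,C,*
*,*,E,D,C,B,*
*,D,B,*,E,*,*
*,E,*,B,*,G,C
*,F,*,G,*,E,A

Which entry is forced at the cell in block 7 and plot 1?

Block 3, plot 4: block 3 has {A, C, D, E, G} and plot 4 has {B, D, G}, leaving only F.
Block 3, plot 7: block 3 has {A, C, D, E, F, G} and plot 7 has {A, C, E}, leaving only B.
Block 4, plot 2: block 4 has {B, C, D, E} and plot 2 has {A, B, D, E, F}, leaving only G.
Block 1, plot 2: block 1 has {} and plot 2 has {A, B, D, E, F, G}, leaving only C.
Block 4, plot 7: block 4 has {B, C, D, E, G} and plot 7 has {A, B, C, E}, leaving only F.
Block 4, plot 1: block 4 has {B, C, D, E, F, G} and plot 1 has {E}, leaving only A.
Block 5, plot 7: block 5 has {B, D, E} and plot 7 has {A, B, C, E, F}, leaving only G.
Block 1, plot 7: block 1 has {C} and plot 7 has {A, B, C, E, F, G}, leaving only D.
Block 7, plot 3: block 7 has {A, E, F, G} and plot 3 has {B, D, E}, leaving only C.
Block 7, plot 1 is narrowed to {B, D}.
If it were D, then block 6, plot 3 would be left with no valid symbol.
So block 7, plot 1 must be B.

B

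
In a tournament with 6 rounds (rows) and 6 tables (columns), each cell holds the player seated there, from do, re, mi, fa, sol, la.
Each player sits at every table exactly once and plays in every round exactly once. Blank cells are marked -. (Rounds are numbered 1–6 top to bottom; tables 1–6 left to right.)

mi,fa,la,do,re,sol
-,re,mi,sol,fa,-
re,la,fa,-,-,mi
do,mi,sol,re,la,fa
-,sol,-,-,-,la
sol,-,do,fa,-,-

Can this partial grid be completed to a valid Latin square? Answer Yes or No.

No

Round 3, table 4: round 3 together with table 4 already contain {do, re, mi, fa, sol, la} — every symbol — so nothing can go there. The grid has no valid completion.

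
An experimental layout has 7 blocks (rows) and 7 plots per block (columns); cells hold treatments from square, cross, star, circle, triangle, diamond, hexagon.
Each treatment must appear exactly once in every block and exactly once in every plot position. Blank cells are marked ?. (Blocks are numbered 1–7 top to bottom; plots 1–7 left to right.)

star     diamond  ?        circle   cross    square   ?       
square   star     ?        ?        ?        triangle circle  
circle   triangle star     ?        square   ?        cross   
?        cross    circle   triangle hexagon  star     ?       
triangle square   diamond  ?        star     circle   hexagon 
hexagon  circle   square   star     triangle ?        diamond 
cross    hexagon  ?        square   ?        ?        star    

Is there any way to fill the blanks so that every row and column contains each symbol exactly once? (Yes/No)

No block or plot among the givens repeats a symbol, and propagating forced cells runs into no contradiction.
One valid completion exists (for instance, star diamond hexagon circle cross square triangle / square star cross hexagon diamond triangle circle / circle triangle star diamond square hexagon cross / diamond cross circle triangle hexagon star square / triangle square diamond cross star circle hexagon / hexagon circle square star triangle cross diamond / cross hexagon triangle square circle diamond star).

Yes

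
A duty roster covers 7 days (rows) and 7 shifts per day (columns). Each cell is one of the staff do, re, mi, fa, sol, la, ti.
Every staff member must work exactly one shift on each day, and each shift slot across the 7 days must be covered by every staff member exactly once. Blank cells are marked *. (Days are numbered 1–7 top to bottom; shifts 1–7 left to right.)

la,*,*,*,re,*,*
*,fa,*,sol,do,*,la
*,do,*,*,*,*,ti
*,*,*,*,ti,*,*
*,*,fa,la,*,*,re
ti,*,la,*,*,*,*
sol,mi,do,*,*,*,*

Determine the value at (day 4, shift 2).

la

Day 7, shift 7: day 7 has {do, mi, sol} and shift 7 has {re, la, ti}, leaving only fa.
Day 7, shift 5: day 7 has {do, mi, fa, sol} and shift 5 has {do, re, ti}, leaving only la.
Day 4, shift 2 is narrowed to {re, sol, la}.
If it were re, then day 5, shift 2 would be left with no valid symbol.
If it were sol, then day 5, shift 2 would be left with no valid symbol.
So day 4, shift 2 must be la.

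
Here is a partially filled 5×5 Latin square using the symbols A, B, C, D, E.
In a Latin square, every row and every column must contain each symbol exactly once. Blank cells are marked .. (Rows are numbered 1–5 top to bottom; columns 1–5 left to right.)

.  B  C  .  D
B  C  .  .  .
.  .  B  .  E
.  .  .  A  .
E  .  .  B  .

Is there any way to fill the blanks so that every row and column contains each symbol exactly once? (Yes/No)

Yes

No row or column among the givens repeats a symbol, and propagating forced cells runs into no contradiction.
One valid completion exists (for instance, A B C E D / B C E D A / D A B C E / C E D A B / E D A B C).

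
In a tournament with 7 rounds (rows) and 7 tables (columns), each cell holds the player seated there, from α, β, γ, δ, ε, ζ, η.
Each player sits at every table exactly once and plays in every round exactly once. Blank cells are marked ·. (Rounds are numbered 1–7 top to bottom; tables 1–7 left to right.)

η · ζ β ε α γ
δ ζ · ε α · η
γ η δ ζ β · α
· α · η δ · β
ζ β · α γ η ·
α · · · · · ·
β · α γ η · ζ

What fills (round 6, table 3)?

Round 1, table 2: round 1 has {α, β, γ, ε, ζ, η} and table 2 has {α, β, ζ, η}, leaving only δ.
Round 3, table 6: round 3 has {α, β, γ, δ, ζ, η} and table 6 has {α, η}, leaving only ε.
Round 4, table 1: round 4 has {α, β, δ, η} and table 1 has {α, β, γ, δ, ζ, η}, leaving only ε.
Round 4, table 3: round 4 has {α, β, δ, ε, η} and table 3 has {α, δ, ζ}, leaving only γ.
Round 2, table 3: round 2 has {α, δ, ε, ζ, η} and table 3 has {α, γ, δ, ζ}, leaving only β.
Round 2, table 6: round 2 has {α, β, δ, ε, ζ, η} and table 6 has {α, ε, η}, leaving only γ.
Round 4, table 6: round 4 has {α, β, γ, δ, ε, η} and table 6 has {α, γ, ε, η}, leaving only ζ.
Round 5, table 3: round 5 has {α, β, γ, ζ, η} and table 3 has {α, β, γ, δ, ζ}, leaving only ε.
Round 6 already has {α} and table 3 already has {α, β, γ, δ, ε, ζ}, so round 6, table 3 must be η.

η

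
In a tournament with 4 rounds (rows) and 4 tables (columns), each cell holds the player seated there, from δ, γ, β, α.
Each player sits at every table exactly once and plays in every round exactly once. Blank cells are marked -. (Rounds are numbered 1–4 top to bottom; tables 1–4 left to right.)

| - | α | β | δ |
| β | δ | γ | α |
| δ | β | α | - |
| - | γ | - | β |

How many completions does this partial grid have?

Round 1, table 1: eliminating its round and table leaves {γ}.
Round 3, table 4: eliminating its round and table leaves {γ}.
Round 4, table 1: eliminating its round and table leaves {α}.
Round 4, table 3: eliminating its round and table leaves {δ}.
Only one assignment across all blanks avoids any round or table repeat, giving 1 completion.

1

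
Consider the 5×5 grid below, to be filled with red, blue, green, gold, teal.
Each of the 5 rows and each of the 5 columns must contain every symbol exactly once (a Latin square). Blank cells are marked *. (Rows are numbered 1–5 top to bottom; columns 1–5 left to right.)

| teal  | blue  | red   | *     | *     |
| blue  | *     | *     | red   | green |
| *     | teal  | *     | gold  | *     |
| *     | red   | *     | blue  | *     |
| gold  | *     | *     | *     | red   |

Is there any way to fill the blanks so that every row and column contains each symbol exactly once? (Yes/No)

Yes

No row or column among the givens repeats a symbol, and propagating forced cells runs into no contradiction.
One valid completion exists (for instance, teal blue red green gold / blue gold teal red green / red teal green gold blue / green red gold blue teal / gold green blue teal red).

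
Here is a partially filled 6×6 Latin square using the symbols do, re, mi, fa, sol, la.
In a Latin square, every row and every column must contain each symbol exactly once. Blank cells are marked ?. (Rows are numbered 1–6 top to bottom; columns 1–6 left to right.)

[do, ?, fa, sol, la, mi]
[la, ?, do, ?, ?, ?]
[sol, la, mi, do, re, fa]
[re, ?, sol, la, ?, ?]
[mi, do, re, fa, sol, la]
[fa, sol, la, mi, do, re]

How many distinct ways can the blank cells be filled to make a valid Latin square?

Row 1, column 2: eliminating its row and column leaves {re}.
Row 2, column 2: eliminating its row and column leaves {re, mi, fa}.
Row 2, column 4: eliminating its row and column leaves {re}.
Row 2, column 5: eliminating its row and column leaves {mi, fa}.
Row 2, column 6: eliminating its row and column leaves {sol}.
Row 4, column 2: eliminating its row and column leaves {mi, fa}.
Row 4, column 5: eliminating its row and column leaves {mi, fa}.
Row 4, column 6: eliminating its row and column leaves {do}.
Enumerating the assignments across these blanks that avoid any row or column repeat gives 2 completions.

2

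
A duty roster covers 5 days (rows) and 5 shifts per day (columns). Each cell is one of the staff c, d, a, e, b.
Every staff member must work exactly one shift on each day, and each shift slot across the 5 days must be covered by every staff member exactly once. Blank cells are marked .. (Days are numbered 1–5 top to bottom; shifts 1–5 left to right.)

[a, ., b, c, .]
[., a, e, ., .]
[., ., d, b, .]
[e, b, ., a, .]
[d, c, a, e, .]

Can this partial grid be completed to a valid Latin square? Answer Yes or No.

Yes

No day or shift among the givens repeats a symbol, and propagating forced cells runs into no contradiction.
One valid completion exists (for instance, a d b c e / b a e d c / c e d b a / e b c a d / d c a e b).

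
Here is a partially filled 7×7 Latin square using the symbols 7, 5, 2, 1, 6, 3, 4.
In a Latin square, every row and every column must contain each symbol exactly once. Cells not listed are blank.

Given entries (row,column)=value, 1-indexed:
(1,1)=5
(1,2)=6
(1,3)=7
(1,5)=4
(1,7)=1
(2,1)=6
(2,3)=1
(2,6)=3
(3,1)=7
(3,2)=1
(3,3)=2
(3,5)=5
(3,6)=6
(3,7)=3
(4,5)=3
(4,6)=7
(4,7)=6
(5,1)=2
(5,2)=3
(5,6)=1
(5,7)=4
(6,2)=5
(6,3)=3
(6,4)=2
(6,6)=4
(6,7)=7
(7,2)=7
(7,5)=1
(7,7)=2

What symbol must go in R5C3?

6

Row 1, column 4: row 1 has {7, 5, 1, 6, 4} and column 4 has {2}, leaving only 3.
Row 1, column 6: row 1 has {7, 5, 1, 6, 3, 4} and column 6 has {7, 1, 6, 3, 4}, leaving only 2.
Row 2, column 7: row 2 has {1, 6, 3} and column 7 has {7, 2, 1, 6, 3, 4}, leaving only 5.
Row 3, column 4: row 3 has {7, 5, 2, 1, 6, 3} and column 4 has {2, 3}, leaving only 4.
Row 2, column 4: row 2 has {5, 1, 6, 3} and column 4 has {2, 3, 4}, leaving only 7.
Row 2, column 5: row 2 has {7, 5, 1, 6, 3} and column 5 has {5, 1, 3, 4}, leaving only 2.
Row 2, column 2: row 2 has {7, 5, 2, 1, 6, 3} and column 2 has {7, 5, 1, 6, 3}, leaving only 4.
Row 4, column 2: row 4 has {7, 6, 3} and column 2 has {7, 5, 1, 6, 3, 4}, leaving only 2.
Row 6, column 1: row 6 has {7, 5, 2, 3, 4} and column 1 has {7, 5, 2, 6}, leaving only 1.
Row 4, column 1: row 4 has {7, 2, 6, 3} and column 1 has {7, 5, 2, 1, 6}, leaving only 4.
Row 4, column 3: row 4 has {7, 2, 6, 3, 4} and column 3 has {7, 2, 1, 3}, leaving only 5.
Row 5 already has {2, 1, 3, 4} and column 3 already has {7, 5, 2, 1, 3}, so row 5, column 3 must be 6.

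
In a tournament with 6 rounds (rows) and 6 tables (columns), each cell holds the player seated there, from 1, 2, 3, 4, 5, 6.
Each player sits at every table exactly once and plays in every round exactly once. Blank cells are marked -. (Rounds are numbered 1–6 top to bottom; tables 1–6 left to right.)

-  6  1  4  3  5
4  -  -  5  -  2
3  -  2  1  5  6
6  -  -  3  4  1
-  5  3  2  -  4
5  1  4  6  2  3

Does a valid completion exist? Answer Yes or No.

Yes

No round or table among the givens repeats a symbol, and propagating forced cells runs into no contradiction.
One valid completion exists (for instance, 2 6 1 4 3 5 / 4 3 6 5 1 2 / 3 4 2 1 5 6 / 6 2 5 3 4 1 / 1 5 3 2 6 4 / 5 1 4 6 2 3).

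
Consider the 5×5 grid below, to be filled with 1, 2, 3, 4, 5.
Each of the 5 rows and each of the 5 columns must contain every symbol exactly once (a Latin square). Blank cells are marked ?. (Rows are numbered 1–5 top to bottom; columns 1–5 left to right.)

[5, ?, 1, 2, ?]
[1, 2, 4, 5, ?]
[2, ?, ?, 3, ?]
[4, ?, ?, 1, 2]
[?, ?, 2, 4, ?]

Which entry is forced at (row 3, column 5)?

Row 2, column 5: row 2 has {1, 2, 4, 5} and column 5 has {2}, leaving only 3.
Row 1, column 5: row 1 has {1, 2, 5} and column 5 has {2, 3}, leaving only 4.
Row 1, column 2: row 1 has {1, 2, 4, 5} and column 2 has {2}, leaving only 3.
Row 3, column 3: row 3 has {2, 3} and column 3 has {1, 2, 4}, leaving only 5.
Row 3 already has {2, 3, 5} and column 5 already has {2, 3, 4}, so row 3, column 5 must be 1.

1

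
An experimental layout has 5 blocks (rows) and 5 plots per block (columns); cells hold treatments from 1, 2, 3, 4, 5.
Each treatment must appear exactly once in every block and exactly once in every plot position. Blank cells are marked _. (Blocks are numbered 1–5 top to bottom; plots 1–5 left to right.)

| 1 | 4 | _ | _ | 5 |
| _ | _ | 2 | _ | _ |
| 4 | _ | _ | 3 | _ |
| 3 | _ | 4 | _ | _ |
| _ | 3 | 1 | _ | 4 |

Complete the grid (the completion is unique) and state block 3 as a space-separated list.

4 2 5 3 1

Block 3, plot 3: block 3 has {3, 4} and plot 3 has {1, 2, 4}, leaving only 5.
Block 1, plot 3: block 1 has {1, 4, 5} and plot 3 has {1, 2, 4, 5}, leaving only 3.
Block 1, plot 4: block 1 has {1, 3, 4, 5} and plot 4 has {3}, leaving only 2.
Block 2, plot 1: block 2 has {2} and plot 1 has {1, 3, 4}, leaving only 5.
Block 2, plot 2: block 2 has {2, 5} and plot 2 has {3, 4}, leaving only 1.
Block 3, plot 2: block 3 has {3, 4, 5} and plot 2 has {1, 3, 4}, leaving only 2.
Block 3, plot 5: block 3 has {2, 3, 4, 5} and plot 5 has {4, 5}, leaving only 1.
So block 3 reads: 4 2 5 3 1.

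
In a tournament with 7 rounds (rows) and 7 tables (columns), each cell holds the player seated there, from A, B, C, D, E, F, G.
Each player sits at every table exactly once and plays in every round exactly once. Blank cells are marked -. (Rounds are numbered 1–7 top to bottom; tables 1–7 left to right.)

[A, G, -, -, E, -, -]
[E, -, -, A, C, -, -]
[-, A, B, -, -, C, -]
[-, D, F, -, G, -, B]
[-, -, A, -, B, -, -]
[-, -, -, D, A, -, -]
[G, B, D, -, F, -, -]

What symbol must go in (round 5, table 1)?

D

Round 1, table 3: round 1 has {A, E, G} and table 3 has {A, B, D, F}, leaving only C.
Round 2, table 2: round 2 has {A, C, E} and table 2 has {A, B, D, G}, leaving only F.
Round 2, table 3: round 2 has {A, C, E, F} and table 3 has {A, B, C, D, F}, leaving only G.
Round 2, table 7: round 2 has {A, C, E, F, G} and table 7 has {B}, leaving only D.
Round 1, table 7: round 1 has {A, C, E, G} and table 7 has {B, D}, leaving only F.
Round 1, table 4: round 1 has {A, C, E, F, G} and table 4 has {A, D}, leaving only B.
Round 1, table 6: round 1 has {A, B, C, E, F, G} and table 6 has {C}, leaving only D.
Round 2, table 6: round 2 has {A, C, D, E, F, G} and table 6 has {C, D}, leaving only B.
Round 3, table 5: round 3 has {A, B, C} and table 5 has {A, B, C, E, F, G}, leaving only D.
Round 3, table 1: round 3 has {A, B, C, D} and table 1 has {A, E, G}, leaving only F.
Round 4, table 1: round 4 has {B, D, F, G} and table 1 has {A, E, F, G}, leaving only C.
Round 5 already has {A, B} and table 1 already has {A, C, E, F, G}, so round 5, table 1 must be D.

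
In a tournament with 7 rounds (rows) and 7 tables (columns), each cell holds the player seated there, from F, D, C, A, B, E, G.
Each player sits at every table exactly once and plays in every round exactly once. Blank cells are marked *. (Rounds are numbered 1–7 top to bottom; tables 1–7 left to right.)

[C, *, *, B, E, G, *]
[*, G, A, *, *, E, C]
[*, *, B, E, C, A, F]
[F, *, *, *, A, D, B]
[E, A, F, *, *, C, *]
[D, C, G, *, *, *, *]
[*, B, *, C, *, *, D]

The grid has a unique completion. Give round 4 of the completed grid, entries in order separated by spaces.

Round 4, table 2: round 4 has {F, D, A, B} and table 2 has {C, A, B, G}, leaving only E.
Round 4, table 3: round 4 has {F, D, A, B, E} and table 3 has {F, A, B, G}, leaving only C.
Round 4, table 4: round 4 has {F, D, C, A, B, E} and table 4 has {C, B, E}, leaving only G.
So round 4 reads: F E C G A D B.

F E C G A D B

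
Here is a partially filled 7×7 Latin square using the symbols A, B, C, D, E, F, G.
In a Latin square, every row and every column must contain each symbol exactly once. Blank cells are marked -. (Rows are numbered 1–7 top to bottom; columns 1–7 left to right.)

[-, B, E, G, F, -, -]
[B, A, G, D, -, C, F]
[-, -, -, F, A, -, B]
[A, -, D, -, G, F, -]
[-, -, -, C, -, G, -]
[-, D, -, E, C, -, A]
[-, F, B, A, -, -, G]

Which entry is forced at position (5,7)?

Row 2, column 5: row 2 has {A, B, C, D, F, G} and column 5 has {A, C, F, G}, leaving only E.
Row 3, column 3: row 3 has {A, B, F} and column 3 has {B, D, E, G}, leaving only C.
Row 4, column 4: row 4 has {A, D, F, G} and column 4 has {A, C, D, E, F, G}, leaving only B.
Row 5, column 2: row 5 has {C, G} and column 2 has {A, B, D, F}, leaving only E.
Row 5 already has {C, E, G} and column 7 already has {A, B, F, G}, so row 5, column 7 must be D.

D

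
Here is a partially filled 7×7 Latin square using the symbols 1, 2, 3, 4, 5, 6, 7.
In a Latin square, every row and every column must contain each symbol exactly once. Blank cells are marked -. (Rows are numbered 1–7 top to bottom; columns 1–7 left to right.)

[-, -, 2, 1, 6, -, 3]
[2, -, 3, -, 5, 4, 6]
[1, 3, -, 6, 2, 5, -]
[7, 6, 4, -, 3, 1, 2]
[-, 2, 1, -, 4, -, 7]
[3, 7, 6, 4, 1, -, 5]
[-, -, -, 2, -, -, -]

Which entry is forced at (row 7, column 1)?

6

Row 1, column 6: row 1 has {1, 2, 3, 6} and column 6 has {1, 4, 5}, leaving only 7.
Row 2, column 2: row 2 has {2, 3, 4, 5, 6} and column 2 has {2, 3, 6, 7}, leaving only 1.
Row 2, column 4: row 2 has {1, 2, 3, 4, 5, 6} and column 4 has {1, 2, 4, 6}, leaving only 7.
Row 3, column 3: row 3 has {1, 2, 3, 5, 6} and column 3 has {1, 2, 3, 4, 6}, leaving only 7.
Row 3, column 7: row 3 has {1, 2, 3, 5, 6, 7} and column 7 has {2, 3, 5, 6, 7}, leaving only 4.
Row 4, column 4: row 4 has {1, 2, 3, 4, 6, 7} and column 4 has {1, 2, 4, 6, 7}, leaving only 5.
Row 5, column 4: row 5 has {1, 2, 4, 7} and column 4 has {1, 2, 4, 5, 6, 7}, leaving only 3.
Row 5, column 6: row 5 has {1, 2, 3, 4, 7} and column 6 has {1, 4, 5, 7}, leaving only 6.
Row 5, column 1: row 5 has {1, 2, 3, 4, 6, 7} and column 1 has {1, 2, 3, 7}, leaving only 5.
Row 1, column 1: row 1 has {1, 2, 3, 6, 7} and column 1 has {1, 2, 3, 5, 7}, leaving only 4.
Row 7 already has {2} and column 1 already has {1, 2, 3, 4, 5, 7}, so row 7, column 1 must be 6.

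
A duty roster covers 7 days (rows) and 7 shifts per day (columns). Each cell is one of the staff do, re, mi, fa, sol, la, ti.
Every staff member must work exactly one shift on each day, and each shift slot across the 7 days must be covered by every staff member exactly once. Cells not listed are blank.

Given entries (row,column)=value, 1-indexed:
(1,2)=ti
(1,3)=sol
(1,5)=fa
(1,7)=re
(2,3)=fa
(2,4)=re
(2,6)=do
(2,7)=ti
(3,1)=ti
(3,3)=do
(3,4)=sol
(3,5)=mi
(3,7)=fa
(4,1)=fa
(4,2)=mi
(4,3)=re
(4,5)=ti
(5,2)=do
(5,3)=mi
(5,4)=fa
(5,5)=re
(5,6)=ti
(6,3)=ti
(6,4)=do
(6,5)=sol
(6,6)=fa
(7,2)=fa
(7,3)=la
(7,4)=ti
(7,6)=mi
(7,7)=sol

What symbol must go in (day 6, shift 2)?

re

Day 1, shift 6: day 1 has {re, fa, sol, ti} and shift 6 has {do, mi, fa, ti}, leaving only la.
Day 1, shift 4: day 1 has {re, fa, sol, la, ti} and shift 4 has {do, re, fa, sol, ti}, leaving only mi.
Day 1, shift 1: day 1 has {re, mi, fa, sol, la, ti} and shift 1 has {fa, ti}, leaving only do.
Day 2, shift 5: day 2 has {do, re, fa, ti} and shift 5 has {re, mi, fa, sol, ti}, leaving only la.
Day 2, shift 2: day 2 has {do, re, fa, la, ti} and shift 2 has {do, mi, fa, ti}, leaving only sol.
Day 2, shift 1: day 2 has {do, re, fa, sol, la, ti} and shift 1 has {do, fa, ti}, leaving only mi.
Day 3, shift 6: day 3 has {do, mi, fa, sol, ti} and shift 6 has {do, mi, fa, la, ti}, leaving only re.
Day 3, shift 2: day 3 has {do, re, mi, fa, sol, ti} and shift 2 has {do, mi, fa, sol, ti}, leaving only la.
Day 6 already has {do, fa, sol, ti} and shift 2 already has {do, mi, fa, sol, la, ti}, so day 6, shift 2 must be re.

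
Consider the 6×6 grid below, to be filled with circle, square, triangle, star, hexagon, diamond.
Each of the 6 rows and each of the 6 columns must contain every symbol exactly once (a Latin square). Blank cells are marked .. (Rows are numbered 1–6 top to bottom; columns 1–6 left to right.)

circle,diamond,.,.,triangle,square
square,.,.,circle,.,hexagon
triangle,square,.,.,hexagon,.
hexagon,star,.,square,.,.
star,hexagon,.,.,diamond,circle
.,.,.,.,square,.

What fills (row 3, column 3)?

circle

Row 2, column 2: row 2 has {circle, square, hexagon} and column 2 has {square, star, hexagon, diamond}, leaving only triangle.
Row 2, column 5: row 2 has {circle, square, triangle, hexagon} and column 5 has {square, triangle, hexagon, diamond}, leaving only star.
Row 2, column 3: row 2 has {circle, square, triangle, star, hexagon} and column 3 has {}, leaving only diamond.
Row 4, column 5: row 4 has {square, star, hexagon} and column 5 has {square, triangle, star, hexagon, diamond}, leaving only circle.
Row 4, column 3: row 4 has {circle, square, star, hexagon} and column 3 has {diamond}, leaving only triangle.
Row 4, column 6: row 4 has {circle, square, triangle, star, hexagon} and column 6 has {circle, square, hexagon}, leaving only diamond.
Row 3, column 6: row 3 has {square, triangle, hexagon} and column 6 has {circle, square, hexagon, diamond}, leaving only star.
Row 3 already has {square, triangle, star, hexagon} and column 3 already has {triangle, diamond}, so row 3, column 3 must be circle.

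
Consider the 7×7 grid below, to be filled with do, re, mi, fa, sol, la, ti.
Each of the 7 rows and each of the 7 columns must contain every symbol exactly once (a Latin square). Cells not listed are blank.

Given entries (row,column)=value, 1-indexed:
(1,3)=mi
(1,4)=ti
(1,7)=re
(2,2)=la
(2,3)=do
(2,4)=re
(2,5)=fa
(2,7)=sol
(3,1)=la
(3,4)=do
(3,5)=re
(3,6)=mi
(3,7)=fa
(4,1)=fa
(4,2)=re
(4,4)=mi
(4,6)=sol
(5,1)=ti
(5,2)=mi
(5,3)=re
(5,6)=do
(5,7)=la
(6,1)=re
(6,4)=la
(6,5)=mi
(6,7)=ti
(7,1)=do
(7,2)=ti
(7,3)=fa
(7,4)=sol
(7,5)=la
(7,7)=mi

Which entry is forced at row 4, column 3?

la

Row 1, column 1: row 1 has {re, mi, ti} and column 1 has {do, re, fa, la, ti}, leaving only sol.
Row 1, column 5: row 1 has {re, mi, sol, ti} and column 5 has {re, mi, fa, la}, leaving only do.
Row 1, column 2: row 1 has {do, re, mi, sol, ti} and column 2 has {re, mi, la, ti}, leaving only fa.
Row 1, column 6: row 1 has {do, re, mi, fa, sol, ti} and column 6 has {do, mi, sol}, leaving only la.
Row 2, column 1: row 2 has {do, re, fa, sol, la} and column 1 has {do, re, fa, sol, la, ti}, leaving only mi.
Row 2, column 6: row 2 has {do, re, mi, fa, sol, la} and column 6 has {do, mi, sol, la}, leaving only ti.
Row 3, column 2: row 3 has {do, re, mi, fa, la} and column 2 has {re, mi, fa, la, ti}, leaving only sol.
Row 3, column 3: row 3 has {do, re, mi, fa, sol, la} and column 3 has {do, re, mi, fa}, leaving only ti.
Row 4 already has {re, mi, fa, sol} and column 3 already has {do, re, mi, fa, ti}, so row 4, column 3 must be la.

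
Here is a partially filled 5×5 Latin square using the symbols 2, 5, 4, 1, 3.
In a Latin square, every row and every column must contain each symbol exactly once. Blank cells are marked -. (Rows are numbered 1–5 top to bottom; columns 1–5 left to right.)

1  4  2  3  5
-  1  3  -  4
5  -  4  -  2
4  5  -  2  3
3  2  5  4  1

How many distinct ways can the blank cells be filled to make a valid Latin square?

Row 2, column 1: eliminating its row and column leaves {2}.
Row 2, column 4: eliminating its row and column leaves {5}.
Row 3, column 2: eliminating its row and column leaves {3}.
Row 3, column 4: eliminating its row and column leaves {1}.
Row 4, column 3: eliminating its row and column leaves {1}.
Only one assignment across all blanks avoids any row or column repeat, giving 1 completion.

1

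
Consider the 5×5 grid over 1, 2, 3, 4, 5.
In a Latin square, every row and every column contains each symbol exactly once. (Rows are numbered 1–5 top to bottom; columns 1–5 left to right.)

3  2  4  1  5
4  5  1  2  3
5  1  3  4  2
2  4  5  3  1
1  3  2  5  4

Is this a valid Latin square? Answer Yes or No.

Each row is a permutation of the 5 symbols, and so is each column.

Yes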